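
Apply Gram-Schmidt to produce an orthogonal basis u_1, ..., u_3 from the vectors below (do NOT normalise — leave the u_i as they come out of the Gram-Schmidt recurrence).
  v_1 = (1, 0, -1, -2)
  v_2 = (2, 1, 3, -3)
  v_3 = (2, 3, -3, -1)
Orthogonal basis:
  u_1 = (1, 0, -1, -2)
  u_2 = (7/6, 1, 23/6, -4/3)
  u_3 = (128/113, 368/113, -96/113, 112/113)

Apply the Gram-Schmidt recurrence
  u_1 = v_1
  u_i = v_i − Σ_{j<i} ((v_i · u_j) / (u_j · u_j)) · u_j.

Step by step this gives:
  u_1 = (1, 0, -1, -2)
  u_2 = (7/6, 1, 23/6, -4/3)
  u_3 = (128/113, 368/113, -96/113, 112/113)

Orthogonality check:
  u_2 · u_1 = 0 (should be 0)
  u_3 · u_1 = 0 (should be 0)
  u_3 · u_2 = 0 (should be 0)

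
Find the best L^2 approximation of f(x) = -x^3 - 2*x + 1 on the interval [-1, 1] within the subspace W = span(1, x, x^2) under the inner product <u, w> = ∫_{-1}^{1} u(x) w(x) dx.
g(x) = 1 - 13*x/5

The best approximation g ∈ W is the orthogonal projection of f onto W. Writing g = a_0 + a_1 x + a_2 x^2, the coefficients solve the normal equations G · a = b where
  G_{ij} = <φ_i, φ_j> and b_i = <f, φ_i>, with φ_0 = 1, φ_1 = x, φ_2 = x^2.
G =
  [2, 0, 2/3]
  [0, 2/3, 0]
  [2/3, 0, 2/5],
b = (2, -26/15, 2/3).
Solving gives a_0 = 1, a_1 = -13/5, a_2 = 0, so
  g(x) = 1 - 13*x/5.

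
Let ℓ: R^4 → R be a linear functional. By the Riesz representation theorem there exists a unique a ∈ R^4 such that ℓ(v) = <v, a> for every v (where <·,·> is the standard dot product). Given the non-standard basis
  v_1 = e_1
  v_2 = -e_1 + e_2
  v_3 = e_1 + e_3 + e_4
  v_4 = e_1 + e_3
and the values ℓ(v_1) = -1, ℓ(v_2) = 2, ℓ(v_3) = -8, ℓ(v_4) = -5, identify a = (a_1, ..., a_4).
a = (-1, 1, -4, -3)

Write a = (a_1, ..., a_4) in the standard basis. For each basis vector v_i, ℓ(v_i) = <v_i, a> is a linear equation in the a_j's. Collect the n equations into a matrix system V a = ℓ, where row i of V is v_i (expressed in the standard basis). Since V is invertible (lower-triangular with 1s on the diagonal, up to permutation), solve by back-substitution:
  V =
[[1, 0, 0, 0],
 [-1, 1, 0, 0],
 [1, 0, 1, 1],
 [1, 0, 1, 0]]
  V a = (-1, 2, -8, -5)
Solving gives a = (-1, 1, -4, -3).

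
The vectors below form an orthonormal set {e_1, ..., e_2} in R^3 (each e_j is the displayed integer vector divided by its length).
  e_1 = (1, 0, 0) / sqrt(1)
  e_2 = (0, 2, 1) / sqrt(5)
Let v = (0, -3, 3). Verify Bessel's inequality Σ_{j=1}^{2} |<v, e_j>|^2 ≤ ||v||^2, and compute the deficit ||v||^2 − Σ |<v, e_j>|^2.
Σ |<v, e_j>|^2 = 9/5; ||v||^2 = 18; deficit = 81/5

Write each e_j = u_j / sqrt(<u_j, u_j>) where u_j is the displayed integer vector. Then <v, e_j> = <v, u_j> / sqrt(<u_j, u_j>), so |<v, e_j>|^2 = <v, u_j>^2 / <u_j, u_j>.
Coefficients: <v, e_1> = 0/sqrt(1), <v, e_2> = -3/sqrt(5).
Square and sum: Σ |<v, e_j>|^2 = 9/5.
Compute ||v||^2 = v·v = 18.
Deficit = 18 − 9/5 = 81/5 ≥ 0, confirming Bessel's inequality. (The deficit equals ||v − Σ <v,e_j> e_j||^2, the squared distance from v to span{e_j}.)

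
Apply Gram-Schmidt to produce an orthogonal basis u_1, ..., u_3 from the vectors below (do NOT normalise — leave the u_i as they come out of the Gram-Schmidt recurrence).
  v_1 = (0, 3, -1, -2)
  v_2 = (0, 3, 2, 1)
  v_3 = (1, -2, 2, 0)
Orthogonal basis:
  u_1 = (0, 3, -1, -2)
  u_2 = (0, 27/14, 33/14, 12/7)
  u_3 = (1, -8/19, 24/19, -24/19)

Apply the Gram-Schmidt recurrence
  u_1 = v_1
  u_i = v_i − Σ_{j<i} ((v_i · u_j) / (u_j · u_j)) · u_j.

Step by step this gives:
  u_1 = (0, 3, -1, -2)
  u_2 = (0, 27/14, 33/14, 12/7)
  u_3 = (1, -8/19, 24/19, -24/19)

Orthogonality check:
  u_2 · u_1 = 0 (should be 0)
  u_3 · u_1 = 0 (should be 0)
  u_3 · u_2 = 0 (should be 0)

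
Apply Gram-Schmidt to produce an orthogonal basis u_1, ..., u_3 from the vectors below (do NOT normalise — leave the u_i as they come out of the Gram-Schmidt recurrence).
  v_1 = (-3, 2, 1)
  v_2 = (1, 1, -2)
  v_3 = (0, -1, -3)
Orthogonal basis:
  u_1 = (-3, 2, 1)
  u_2 = (5/14, 10/7, -25/14)
  u_3 = (-4/3, -4/3, -4/3)

Apply the Gram-Schmidt recurrence
  u_1 = v_1
  u_i = v_i − Σ_{j<i} ((v_i · u_j) / (u_j · u_j)) · u_j.

Step by step this gives:
  u_1 = (-3, 2, 1)
  u_2 = (5/14, 10/7, -25/14)
  u_3 = (-4/3, -4/3, -4/3)

Orthogonality check:
  u_2 · u_1 = 0 (should be 0)
  u_3 · u_1 = 0 (should be 0)
  u_3 · u_2 = 0 (should be 0)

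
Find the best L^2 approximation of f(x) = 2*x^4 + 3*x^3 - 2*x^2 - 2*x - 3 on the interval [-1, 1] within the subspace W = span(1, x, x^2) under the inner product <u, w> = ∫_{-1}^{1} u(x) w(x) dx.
g(x) = -2*x^2/7 - x/5 - 111/35

The best approximation g ∈ W is the orthogonal projection of f onto W. Writing g = a_0 + a_1 x + a_2 x^2, the coefficients solve the normal equations G · a = b where
  G_{ij} = <φ_i, φ_j> and b_i = <f, φ_i>, with φ_0 = 1, φ_1 = x, φ_2 = x^2.
G =
  [2, 0, 2/3]
  [0, 2/3, 0]
  [2/3, 0, 2/5],
b = (-98/15, -2/15, -78/35).
Solving gives a_0 = -111/35, a_1 = -1/5, a_2 = -2/7, so
  g(x) = -2*x^2/7 - x/5 - 111/35.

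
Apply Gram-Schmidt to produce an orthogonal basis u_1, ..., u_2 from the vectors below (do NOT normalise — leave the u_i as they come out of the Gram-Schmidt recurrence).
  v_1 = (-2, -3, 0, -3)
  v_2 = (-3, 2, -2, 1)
Orthogonal basis:
  u_1 = (-2, -3, 0, -3)
  u_2 = (-36/11, 35/22, -2, 13/22)

Apply the Gram-Schmidt recurrence
  u_1 = v_1
  u_i = v_i − Σ_{j<i} ((v_i · u_j) / (u_j · u_j)) · u_j.

Step by step this gives:
  u_1 = (-2, -3, 0, -3)
  u_2 = (-36/11, 35/22, -2, 13/22)

Orthogonality check:
  u_2 · u_1 = 0 (should be 0)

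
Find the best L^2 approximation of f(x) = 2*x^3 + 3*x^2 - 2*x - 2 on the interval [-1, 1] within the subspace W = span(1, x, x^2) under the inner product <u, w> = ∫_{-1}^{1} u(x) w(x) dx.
g(x) = 3*x^2 - 4*x/5 - 2

The best approximation g ∈ W is the orthogonal projection of f onto W. Writing g = a_0 + a_1 x + a_2 x^2, the coefficients solve the normal equations G · a = b where
  G_{ij} = <φ_i, φ_j> and b_i = <f, φ_i>, with φ_0 = 1, φ_1 = x, φ_2 = x^2.
G =
  [2, 0, 2/3]
  [0, 2/3, 0]
  [2/3, 0, 2/5],
b = (-2, -8/15, -2/15).
Solving gives a_0 = -2, a_1 = -4/5, a_2 = 3, so
  g(x) = 3*x^2 - 4*x/5 - 2.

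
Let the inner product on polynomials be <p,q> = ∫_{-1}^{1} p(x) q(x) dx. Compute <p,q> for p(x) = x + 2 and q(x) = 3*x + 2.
<p,q> = 10

Expand the product: p(x)·q(x) = 3*x^2 + 8*x + 4.
∫_{-1}^{1} of each monomial x^k gives [2/(k+1) if k even, 0 if k odd]. Integrating term-by-term (or equivalently evaluating the antiderivative F(x) = x^3 + 4*x^2 + 4*x at the endpoints):
  F(1) − F(−1) = 9 − (-1) = 10.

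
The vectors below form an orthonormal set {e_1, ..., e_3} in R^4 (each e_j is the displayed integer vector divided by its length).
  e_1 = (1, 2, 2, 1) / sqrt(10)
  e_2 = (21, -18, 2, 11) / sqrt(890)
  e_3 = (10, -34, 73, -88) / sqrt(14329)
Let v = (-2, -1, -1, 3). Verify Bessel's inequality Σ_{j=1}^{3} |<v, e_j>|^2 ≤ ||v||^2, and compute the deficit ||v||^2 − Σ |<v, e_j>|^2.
Σ |<v, e_j>|^2 = 1326/161; ||v||^2 = 15; deficit = 1089/161

Write each e_j = u_j / sqrt(<u_j, u_j>) where u_j is the displayed integer vector. Then <v, e_j> = <v, u_j> / sqrt(<u_j, u_j>), so |<v, e_j>|^2 = <v, u_j>^2 / <u_j, u_j>.
Coefficients: <v, e_1> = -3/sqrt(10), <v, e_2> = 7/sqrt(890), <v, e_3> = -323/sqrt(14329).
Square and sum: Σ |<v, e_j>|^2 = 1326/161.
Compute ||v||^2 = v·v = 15.
Deficit = 15 − 1326/161 = 1089/161 ≥ 0, confirming Bessel's inequality. (The deficit equals ||v − Σ <v,e_j> e_j||^2, the squared distance from v to span{e_j}.)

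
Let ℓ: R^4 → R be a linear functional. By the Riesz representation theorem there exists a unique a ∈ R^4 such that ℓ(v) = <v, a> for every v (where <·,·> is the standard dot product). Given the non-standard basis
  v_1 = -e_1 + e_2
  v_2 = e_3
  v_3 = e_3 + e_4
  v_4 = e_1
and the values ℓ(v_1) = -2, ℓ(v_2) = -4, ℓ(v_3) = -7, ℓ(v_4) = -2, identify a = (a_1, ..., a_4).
a = (-2, -4, -4, -3)

Write a = (a_1, ..., a_4) in the standard basis. For each basis vector v_i, ℓ(v_i) = <v_i, a> is a linear equation in the a_j's. Collect the n equations into a matrix system V a = ℓ, where row i of V is v_i (expressed in the standard basis). Since V is invertible (lower-triangular with 1s on the diagonal, up to permutation), solve by back-substitution:
  V =
[[-1, 1, 0, 0],
 [0, 0, 1, 0],
 [0, 0, 1, 1],
 [1, 0, 0, 0]]
  V a = (-2, -4, -7, -2)
Solving gives a = (-2, -4, -4, -3).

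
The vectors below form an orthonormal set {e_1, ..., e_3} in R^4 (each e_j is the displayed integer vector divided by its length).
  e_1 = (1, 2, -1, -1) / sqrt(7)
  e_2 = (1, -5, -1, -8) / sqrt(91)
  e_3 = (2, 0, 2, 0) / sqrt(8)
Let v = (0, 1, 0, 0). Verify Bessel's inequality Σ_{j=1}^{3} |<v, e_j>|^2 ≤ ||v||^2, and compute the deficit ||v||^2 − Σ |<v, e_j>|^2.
Σ |<v, e_j>|^2 = 11/13; ||v||^2 = 1; deficit = 2/13

Write each e_j = u_j / sqrt(<u_j, u_j>) where u_j is the displayed integer vector. Then <v, e_j> = <v, u_j> / sqrt(<u_j, u_j>), so |<v, e_j>|^2 = <v, u_j>^2 / <u_j, u_j>.
Coefficients: <v, e_1> = 2/sqrt(7), <v, e_2> = -5/sqrt(91), <v, e_3> = 0/sqrt(8).
Square and sum: Σ |<v, e_j>|^2 = 11/13.
Compute ||v||^2 = v·v = 1.
Deficit = 1 − 11/13 = 2/13 ≥ 0, confirming Bessel's inequality. (The deficit equals ||v − Σ <v,e_j> e_j||^2, the squared distance from v to span{e_j}.)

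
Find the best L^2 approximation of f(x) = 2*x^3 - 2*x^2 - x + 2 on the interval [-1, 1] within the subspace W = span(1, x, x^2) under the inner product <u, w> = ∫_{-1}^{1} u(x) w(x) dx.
g(x) = -2*x^2 + x/5 + 2

The best approximation g ∈ W is the orthogonal projection of f onto W. Writing g = a_0 + a_1 x + a_2 x^2, the coefficients solve the normal equations G · a = b where
  G_{ij} = <φ_i, φ_j> and b_i = <f, φ_i>, with φ_0 = 1, φ_1 = x, φ_2 = x^2.
G =
  [2, 0, 2/3]
  [0, 2/3, 0]
  [2/3, 0, 2/5],
b = (8/3, 2/15, 8/15).
Solving gives a_0 = 2, a_1 = 1/5, a_2 = -2, so
  g(x) = -2*x^2 + x/5 + 2.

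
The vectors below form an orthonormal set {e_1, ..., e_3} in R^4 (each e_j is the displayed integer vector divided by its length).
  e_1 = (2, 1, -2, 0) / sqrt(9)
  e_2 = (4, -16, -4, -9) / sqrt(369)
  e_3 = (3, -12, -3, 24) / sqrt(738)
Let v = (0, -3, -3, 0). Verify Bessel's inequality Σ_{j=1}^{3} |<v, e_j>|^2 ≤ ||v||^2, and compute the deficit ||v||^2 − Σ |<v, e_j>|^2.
Σ |<v, e_j>|^2 = 27/2; ||v||^2 = 18; deficit = 9/2

Write each e_j = u_j / sqrt(<u_j, u_j>) where u_j is the displayed integer vector. Then <v, e_j> = <v, u_j> / sqrt(<u_j, u_j>), so |<v, e_j>|^2 = <v, u_j>^2 / <u_j, u_j>.
Coefficients: <v, e_1> = 3/sqrt(9), <v, e_2> = 60/sqrt(369), <v, e_3> = 45/sqrt(738).
Square and sum: Σ |<v, e_j>|^2 = 27/2.
Compute ||v||^2 = v·v = 18.
Deficit = 18 − 27/2 = 9/2 ≥ 0, confirming Bessel's inequality. (The deficit equals ||v − Σ <v,e_j> e_j||^2, the squared distance from v to span{e_j}.)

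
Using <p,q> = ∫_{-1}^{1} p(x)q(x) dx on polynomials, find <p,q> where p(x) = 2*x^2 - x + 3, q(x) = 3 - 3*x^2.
<p,q> = 68/5

Expand the product: p(x)·q(x) = -6*x^4 + 3*x^3 - 3*x^2 - 3*x + 9.
∫_{-1}^{1} of each monomial x^k gives [2/(k+1) if k even, 0 if k odd]. Integrating term-by-term (or equivalently evaluating the antiderivative F(x) = -6*x^5/5 + 3*x^4/4 - x^3 - 3*x^2/2 + 9*x at the endpoints):
  F(1) − F(−1) = 121/20 − (-151/20) = 68/5.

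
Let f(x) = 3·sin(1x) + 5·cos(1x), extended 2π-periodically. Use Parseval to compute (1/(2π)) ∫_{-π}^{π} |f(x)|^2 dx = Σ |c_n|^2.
Σ |c_n|^2 = 17

Expand |f|^2 and use orthogonality of {sin(nx), cos(mx)} on [-π, π]:
  ∫_{-π}^{π} sin(nx)^2 dx = π, ∫ cos(mx)^2 dx = π, and cross terms integrate to 0.
So ∫_{-π}^{π} f(x)^2 dx = 3^2 · π + 5^2 · π = (9 + 25)π.
Divide by 2π: (9 + 25)/2 = 17.
By Parseval, this equals Σ |c_n|^2.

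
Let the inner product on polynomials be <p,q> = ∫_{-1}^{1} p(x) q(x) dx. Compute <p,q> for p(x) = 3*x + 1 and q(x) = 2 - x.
<p,q> = 2

Expand the product: p(x)·q(x) = -3*x^2 + 5*x + 2.
∫_{-1}^{1} of each monomial x^k gives [2/(k+1) if k even, 0 if k odd]. Integrating term-by-term (or equivalently evaluating the antiderivative F(x) = -x^3 + 5*x^2/2 + 2*x at the endpoints):
  F(1) − F(−1) = 7/2 − (3/2) = 2.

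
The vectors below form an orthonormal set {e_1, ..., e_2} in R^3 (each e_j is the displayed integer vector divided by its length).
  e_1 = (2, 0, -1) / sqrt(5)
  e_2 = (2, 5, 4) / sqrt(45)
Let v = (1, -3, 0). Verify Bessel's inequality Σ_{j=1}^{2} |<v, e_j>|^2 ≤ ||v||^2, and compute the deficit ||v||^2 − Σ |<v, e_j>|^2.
Σ |<v, e_j>|^2 = 41/9; ||v||^2 = 10; deficit = 49/9

Write each e_j = u_j / sqrt(<u_j, u_j>) where u_j is the displayed integer vector. Then <v, e_j> = <v, u_j> / sqrt(<u_j, u_j>), so |<v, e_j>|^2 = <v, u_j>^2 / <u_j, u_j>.
Coefficients: <v, e_1> = 2/sqrt(5), <v, e_2> = -13/sqrt(45).
Square and sum: Σ |<v, e_j>|^2 = 41/9.
Compute ||v||^2 = v·v = 10.
Deficit = 10 − 41/9 = 49/9 ≥ 0, confirming Bessel's inequality. (The deficit equals ||v − Σ <v,e_j> e_j||^2, the squared distance from v to span{e_j}.)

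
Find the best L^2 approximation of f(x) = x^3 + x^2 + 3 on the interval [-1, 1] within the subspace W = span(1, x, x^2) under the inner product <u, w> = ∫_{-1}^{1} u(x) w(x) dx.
g(x) = x^2 + 3*x/5 + 3

The best approximation g ∈ W is the orthogonal projection of f onto W. Writing g = a_0 + a_1 x + a_2 x^2, the coefficients solve the normal equations G · a = b where
  G_{ij} = <φ_i, φ_j> and b_i = <f, φ_i>, with φ_0 = 1, φ_1 = x, φ_2 = x^2.
G =
  [2, 0, 2/3]
  [0, 2/3, 0]
  [2/3, 0, 2/5],
b = (20/3, 2/5, 12/5).
Solving gives a_0 = 3, a_1 = 3/5, a_2 = 1, so
  g(x) = x^2 + 3*x/5 + 3.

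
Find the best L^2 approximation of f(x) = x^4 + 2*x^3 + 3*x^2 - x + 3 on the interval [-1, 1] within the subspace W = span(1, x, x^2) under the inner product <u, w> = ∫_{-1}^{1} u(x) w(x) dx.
g(x) = 27*x^2/7 + x/5 + 102/35

The best approximation g ∈ W is the orthogonal projection of f onto W. Writing g = a_0 + a_1 x + a_2 x^2, the coefficients solve the normal equations G · a = b where
  G_{ij} = <φ_i, φ_j> and b_i = <f, φ_i>, with φ_0 = 1, φ_1 = x, φ_2 = x^2.
G =
  [2, 0, 2/3]
  [0, 2/3, 0]
  [2/3, 0, 2/5],
b = (42/5, 2/15, 122/35).
Solving gives a_0 = 102/35, a_1 = 1/5, a_2 = 27/7, so
  g(x) = 27*x^2/7 + x/5 + 102/35.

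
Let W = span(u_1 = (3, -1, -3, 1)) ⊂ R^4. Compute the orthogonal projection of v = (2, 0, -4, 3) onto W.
proj_W(v) = (63/20, -21/20, -63/20, 21/20)

Set up U = [u_1 | ... | u_1] ∈ R^(4×1). The projector onto W = col(U) is P = U (U^T U)^(-1) U^T.
Compute U^T U =
  [20],
and U^T v = (21).
Solve U^T U · c = U^T v for the coefficients: c = (21/20). The projection is proj_W(v) = U c.
Check: (v - proj_W(v)) · u_1 = 0  (should be 0).
Result: proj_W(v) = (63/20, -21/20, -63/20, 21/20).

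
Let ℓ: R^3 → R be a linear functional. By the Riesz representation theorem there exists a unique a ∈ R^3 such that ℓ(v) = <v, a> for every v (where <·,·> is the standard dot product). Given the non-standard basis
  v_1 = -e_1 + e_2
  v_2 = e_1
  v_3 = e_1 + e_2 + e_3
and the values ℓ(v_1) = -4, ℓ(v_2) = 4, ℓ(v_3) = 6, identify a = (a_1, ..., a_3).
a = (4, 0, 2)

Write a = (a_1, ..., a_3) in the standard basis. For each basis vector v_i, ℓ(v_i) = <v_i, a> is a linear equation in the a_j's. Collect the n equations into a matrix system V a = ℓ, where row i of V is v_i (expressed in the standard basis). Since V is invertible (lower-triangular with 1s on the diagonal, up to permutation), solve by back-substitution:
  V =
[[-1, 1, 0],
 [1, 0, 0],
 [1, 1, 1]]
  V a = (-4, 4, 6)
Solving gives a = (4, 0, 2).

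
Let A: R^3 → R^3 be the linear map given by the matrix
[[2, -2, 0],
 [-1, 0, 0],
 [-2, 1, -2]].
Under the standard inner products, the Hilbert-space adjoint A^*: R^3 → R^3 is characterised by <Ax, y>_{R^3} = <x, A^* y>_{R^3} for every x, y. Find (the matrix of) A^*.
A^* = A^T =
[[2, -1, -2],
 [-2, 0, 1],
 [0, 0, -2]]

For real matrices with standard dot products, the defining identity <Ax, y> = <x, A^* y> gives (Ax)^T y = x^T (A^*) y, i.e. x^T A^T y = x^T (A^*) y. Since this holds for all x, y, we must have A^* = A^T. Therefore
A^* =
[[2, -1, -2],
 [-2, 0, 1],
 [0, 0, -2]].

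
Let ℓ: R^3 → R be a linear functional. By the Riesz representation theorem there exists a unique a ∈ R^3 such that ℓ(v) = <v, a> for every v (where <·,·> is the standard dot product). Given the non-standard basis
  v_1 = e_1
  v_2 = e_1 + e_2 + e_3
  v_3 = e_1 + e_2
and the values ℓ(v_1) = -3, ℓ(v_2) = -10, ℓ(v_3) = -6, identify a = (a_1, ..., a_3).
a = (-3, -3, -4)

Write a = (a_1, ..., a_3) in the standard basis. For each basis vector v_i, ℓ(v_i) = <v_i, a> is a linear equation in the a_j's. Collect the n equations into a matrix system V a = ℓ, where row i of V is v_i (expressed in the standard basis). Since V is invertible (lower-triangular with 1s on the diagonal, up to permutation), solve by back-substitution:
  V =
[[1, 0, 0],
 [1, 1, 1],
 [1, 1, 0]]
  V a = (-3, -10, -6)
Solving gives a = (-3, -3, -4).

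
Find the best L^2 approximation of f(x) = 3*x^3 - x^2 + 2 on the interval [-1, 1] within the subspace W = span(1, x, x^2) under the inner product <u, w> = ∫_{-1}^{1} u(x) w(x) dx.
g(x) = -x^2 + 9*x/5 + 2

The best approximation g ∈ W is the orthogonal projection of f onto W. Writing g = a_0 + a_1 x + a_2 x^2, the coefficients solve the normal equations G · a = b where
  G_{ij} = <φ_i, φ_j> and b_i = <f, φ_i>, with φ_0 = 1, φ_1 = x, φ_2 = x^2.
G =
  [2, 0, 2/3]
  [0, 2/3, 0]
  [2/3, 0, 2/5],
b = (10/3, 6/5, 14/15).
Solving gives a_0 = 2, a_1 = 9/5, a_2 = -1, so
  g(x) = -x^2 + 9*x/5 + 2.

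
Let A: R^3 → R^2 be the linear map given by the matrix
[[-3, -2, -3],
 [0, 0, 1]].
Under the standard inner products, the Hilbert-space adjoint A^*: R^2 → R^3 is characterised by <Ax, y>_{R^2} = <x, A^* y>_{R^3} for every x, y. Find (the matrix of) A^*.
A^* = A^T =
[[-3, 0],
 [-2, 0],
 [-3, 1]]

For real matrices with standard dot products, the defining identity <Ax, y> = <x, A^* y> gives (Ax)^T y = x^T (A^*) y, i.e. x^T A^T y = x^T (A^*) y. Since this holds for all x, y, we must have A^* = A^T. Therefore
A^* =
[[-3, 0],
 [-2, 0],
 [-3, 1]].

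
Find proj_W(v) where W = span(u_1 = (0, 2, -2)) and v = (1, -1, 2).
proj_W(v) = (0, -3/2, 3/2)

Set up U = [u_1 | ... | u_1] ∈ R^(3×1). The projector onto W = col(U) is P = U (U^T U)^(-1) U^T.
Compute U^T U =
  [8],
and U^T v = (-6).
Solve U^T U · c = U^T v for the coefficients: c = (-3/4). The projection is proj_W(v) = U c.
Check: (v - proj_W(v)) · u_1 = 0  (should be 0).
Result: proj_W(v) = (0, -3/2, 3/2).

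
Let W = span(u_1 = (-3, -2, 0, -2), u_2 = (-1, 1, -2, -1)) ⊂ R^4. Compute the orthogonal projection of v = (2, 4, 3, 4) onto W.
proj_W(v) = (46/11, 19/11, 14/11, 3)

Set up U = [u_1 | ... | u_2] ∈ R^(4×2). The projector onto W = col(U) is P = U (U^T U)^(-1) U^T.
Compute U^T U =
  [17, 3]
  [3, 7],
and U^T v = (-22, -8).
Solve U^T U · c = U^T v for the coefficients: c = (-13/11, -7/11). The projection is proj_W(v) = U c.
Check: (v - proj_W(v)) · u_1 = 0  (should be 0).
Check: (v - proj_W(v)) · u_2 = 0  (should be 0).
Result: proj_W(v) = (46/11, 19/11, 14/11, 3).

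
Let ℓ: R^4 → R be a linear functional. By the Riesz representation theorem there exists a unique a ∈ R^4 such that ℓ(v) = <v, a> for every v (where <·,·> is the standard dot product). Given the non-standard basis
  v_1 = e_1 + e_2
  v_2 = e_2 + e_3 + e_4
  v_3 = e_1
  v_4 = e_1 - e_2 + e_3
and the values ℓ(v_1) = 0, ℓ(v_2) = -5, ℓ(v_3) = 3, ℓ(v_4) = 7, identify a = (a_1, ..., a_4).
a = (3, -3, 1, -3)

Write a = (a_1, ..., a_4) in the standard basis. For each basis vector v_i, ℓ(v_i) = <v_i, a> is a linear equation in the a_j's. Collect the n equations into a matrix system V a = ℓ, where row i of V is v_i (expressed in the standard basis). Since V is invertible (lower-triangular with 1s on the diagonal, up to permutation), solve by back-substitution:
  V =
[[1, 1, 0, 0],
 [0, 1, 1, 1],
 [1, 0, 0, 0],
 [1, -1, 1, 0]]
  V a = (0, -5, 3, 7)
Solving gives a = (3, -3, 1, -3).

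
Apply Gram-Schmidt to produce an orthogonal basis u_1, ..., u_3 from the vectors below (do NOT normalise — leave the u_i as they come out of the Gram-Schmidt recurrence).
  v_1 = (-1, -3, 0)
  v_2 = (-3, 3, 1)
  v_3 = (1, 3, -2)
Orthogonal basis:
  u_1 = (-1, -3, 0)
  u_2 = (-18/5, 6/5, 1)
  u_3 = (-36/77, 12/77, -144/77)

Apply the Gram-Schmidt recurrence
  u_1 = v_1
  u_i = v_i − Σ_{j<i} ((v_i · u_j) / (u_j · u_j)) · u_j.

Step by step this gives:
  u_1 = (-1, -3, 0)
  u_2 = (-18/5, 6/5, 1)
  u_3 = (-36/77, 12/77, -144/77)

Orthogonality check:
  u_2 · u_1 = 0 (should be 0)
  u_3 · u_1 = 0 (should be 0)
  u_3 · u_2 = 0 (should be 0)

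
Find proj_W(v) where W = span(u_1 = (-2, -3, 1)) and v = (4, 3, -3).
proj_W(v) = (20/7, 30/7, -10/7)

Set up U = [u_1 | ... | u_1] ∈ R^(3×1). The projector onto W = col(U) is P = U (U^T U)^(-1) U^T.
Compute U^T U =
  [14],
and U^T v = (-20).
Solve U^T U · c = U^T v for the coefficients: c = (-10/7). The projection is proj_W(v) = U c.
Check: (v - proj_W(v)) · u_1 = 0  (should be 0).
Result: proj_W(v) = (20/7, 30/7, -10/7).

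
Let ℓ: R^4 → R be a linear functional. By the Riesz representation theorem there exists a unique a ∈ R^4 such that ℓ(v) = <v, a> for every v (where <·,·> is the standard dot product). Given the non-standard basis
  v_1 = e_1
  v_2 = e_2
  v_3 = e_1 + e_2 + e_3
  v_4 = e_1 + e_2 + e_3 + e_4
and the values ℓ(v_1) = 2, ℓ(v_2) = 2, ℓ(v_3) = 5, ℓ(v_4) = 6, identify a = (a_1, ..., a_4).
a = (2, 2, 1, 1)

Write a = (a_1, ..., a_4) in the standard basis. For each basis vector v_i, ℓ(v_i) = <v_i, a> is a linear equation in the a_j's. Collect the n equations into a matrix system V a = ℓ, where row i of V is v_i (expressed in the standard basis). Since V is invertible (lower-triangular with 1s on the diagonal, up to permutation), solve by back-substitution:
  V =
[[1, 0, 0, 0],
 [0, 1, 0, 0],
 [1, 1, 1, 0],
 [1, 1, 1, 1]]
  V a = (2, 2, 5, 6)
Solving gives a = (2, 2, 1, 1).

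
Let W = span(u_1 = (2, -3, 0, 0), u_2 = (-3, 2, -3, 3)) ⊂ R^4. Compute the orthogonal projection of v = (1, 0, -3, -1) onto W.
proj_W(v) = (1/37, -24/37, -27/37, 27/37)

Set up U = [u_1 | ... | u_2] ∈ R^(4×2). The projector onto W = col(U) is P = U (U^T U)^(-1) U^T.
Compute U^T U =
  [13, -12]
  [-12, 31],
and U^T v = (2, 3).
Solve U^T U · c = U^T v for the coefficients: c = (14/37, 9/37). The projection is proj_W(v) = U c.
Check: (v - proj_W(v)) · u_1 = 0  (should be 0).
Check: (v - proj_W(v)) · u_2 = 0  (should be 0).
Result: proj_W(v) = (1/37, -24/37, -27/37, 27/37).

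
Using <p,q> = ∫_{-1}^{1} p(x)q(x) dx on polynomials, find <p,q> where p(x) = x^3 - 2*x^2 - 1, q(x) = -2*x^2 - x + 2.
<p,q> = -62/15

Expand the product: p(x)·q(x) = -2*x^5 + 3*x^4 + 4*x^3 - 2*x^2 + x - 2.
∫_{-1}^{1} of each monomial x^k gives [2/(k+1) if k even, 0 if k odd]. Integrating term-by-term (or equivalently evaluating the antiderivative F(x) = -x^6/3 + 3*x^5/5 + x^4 - 2*x^3/3 + x^2/2 - 2*x at the endpoints):
  F(1) − F(−1) = -9/10 − (97/30) = -62/15.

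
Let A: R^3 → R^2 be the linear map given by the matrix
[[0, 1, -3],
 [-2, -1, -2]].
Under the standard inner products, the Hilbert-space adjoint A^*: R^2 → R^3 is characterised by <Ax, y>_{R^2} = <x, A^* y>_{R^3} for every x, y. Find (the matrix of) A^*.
A^* = A^T =
[[0, -2],
 [1, -1],
 [-3, -2]]

For real matrices with standard dot products, the defining identity <Ax, y> = <x, A^* y> gives (Ax)^T y = x^T (A^*) y, i.e. x^T A^T y = x^T (A^*) y. Since this holds for all x, y, we must have A^* = A^T. Therefore
A^* =
[[0, -2],
 [1, -1],
 [-3, -2]].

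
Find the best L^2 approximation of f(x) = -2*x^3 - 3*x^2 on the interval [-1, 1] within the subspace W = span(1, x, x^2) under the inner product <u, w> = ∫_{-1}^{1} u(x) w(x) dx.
g(x) = -3*x^2 - 6*x/5

The best approximation g ∈ W is the orthogonal projection of f onto W. Writing g = a_0 + a_1 x + a_2 x^2, the coefficients solve the normal equations G · a = b where
  G_{ij} = <φ_i, φ_j> and b_i = <f, φ_i>, with φ_0 = 1, φ_1 = x, φ_2 = x^2.
G =
  [2, 0, 2/3]
  [0, 2/3, 0]
  [2/3, 0, 2/5],
b = (-2, -4/5, -6/5).
Solving gives a_0 = 0, a_1 = -6/5, a_2 = -3, so
  g(x) = -3*x^2 - 6*x/5.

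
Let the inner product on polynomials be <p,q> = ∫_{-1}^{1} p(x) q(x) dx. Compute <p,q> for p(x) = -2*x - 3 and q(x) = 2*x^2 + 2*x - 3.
<p,q> = 34/3

Expand the product: p(x)·q(x) = -4*x^3 - 10*x^2 + 9.
∫_{-1}^{1} of each monomial x^k gives [2/(k+1) if k even, 0 if k odd]. Integrating term-by-term (or equivalently evaluating the antiderivative F(x) = -x^4 - 10*x^3/3 + 9*x at the endpoints):
  F(1) − F(−1) = 14/3 − (-20/3) = 34/3.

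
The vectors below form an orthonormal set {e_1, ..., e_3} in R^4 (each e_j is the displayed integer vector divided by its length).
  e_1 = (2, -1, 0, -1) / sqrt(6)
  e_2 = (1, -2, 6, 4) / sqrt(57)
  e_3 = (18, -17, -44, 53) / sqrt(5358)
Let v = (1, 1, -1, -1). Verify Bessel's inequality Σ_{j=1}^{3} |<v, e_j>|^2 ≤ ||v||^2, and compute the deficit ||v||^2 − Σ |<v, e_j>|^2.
Σ |<v, e_j>|^2 = 395/141; ||v||^2 = 4; deficit = 169/141

Write each e_j = u_j / sqrt(<u_j, u_j>) where u_j is the displayed integer vector. Then <v, e_j> = <v, u_j> / sqrt(<u_j, u_j>), so |<v, e_j>|^2 = <v, u_j>^2 / <u_j, u_j>.
Coefficients: <v, e_1> = 2/sqrt(6), <v, e_2> = -11/sqrt(57), <v, e_3> = -8/sqrt(5358).
Square and sum: Σ |<v, e_j>|^2 = 395/141.
Compute ||v||^2 = v·v = 4.
Deficit = 4 − 395/141 = 169/141 ≥ 0, confirming Bessel's inequality. (The deficit equals ||v − Σ <v,e_j> e_j||^2, the squared distance from v to span{e_j}.)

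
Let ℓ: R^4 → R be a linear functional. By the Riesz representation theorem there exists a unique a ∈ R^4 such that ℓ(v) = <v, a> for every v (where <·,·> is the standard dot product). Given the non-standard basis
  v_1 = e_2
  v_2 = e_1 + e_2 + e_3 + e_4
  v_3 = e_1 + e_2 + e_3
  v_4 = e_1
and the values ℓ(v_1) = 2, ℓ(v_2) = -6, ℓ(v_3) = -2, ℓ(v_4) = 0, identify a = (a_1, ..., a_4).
a = (0, 2, -4, -4)

Write a = (a_1, ..., a_4) in the standard basis. For each basis vector v_i, ℓ(v_i) = <v_i, a> is a linear equation in the a_j's. Collect the n equations into a matrix system V a = ℓ, where row i of V is v_i (expressed in the standard basis). Since V is invertible (lower-triangular with 1s on the diagonal, up to permutation), solve by back-substitution:
  V =
[[0, 1, 0, 0],
 [1, 1, 1, 1],
 [1, 1, 1, 0],
 [1, 0, 0, 0]]
  V a = (2, -6, -2, 0)
Solving gives a = (0, 2, -4, -4).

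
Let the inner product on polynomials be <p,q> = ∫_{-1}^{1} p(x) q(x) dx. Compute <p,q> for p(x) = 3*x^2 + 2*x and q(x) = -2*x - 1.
<p,q> = -14/3

Expand the product: p(x)·q(x) = -6*x^3 - 7*x^2 - 2*x.
∫_{-1}^{1} of each monomial x^k gives [2/(k+1) if k even, 0 if k odd]. Integrating term-by-term (or equivalently evaluating the antiderivative F(x) = -3*x^4/2 - 7*x^3/3 - x^2 at the endpoints):
  F(1) − F(−1) = -29/6 − (-1/6) = -14/3.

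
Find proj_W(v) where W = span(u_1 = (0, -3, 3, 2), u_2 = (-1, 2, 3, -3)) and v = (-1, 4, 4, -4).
proj_W(v) = (-702/497, 237/71, 1851/497, -2276/497)

Set up U = [u_1 | ... | u_2] ∈ R^(4×2). The projector onto W = col(U) is P = U (U^T U)^(-1) U^T.
Compute U^T U =
  [22, -3]
  [-3, 23],
and U^T v = (-8, 33).
Solve U^T U · c = U^T v for the coefficients: c = (-85/497, 702/497). The projection is proj_W(v) = U c.
Check: (v - proj_W(v)) · u_1 = 0  (should be 0).
Check: (v - proj_W(v)) · u_2 = 0  (should be 0).
Result: proj_W(v) = (-702/497, 237/71, 1851/497, -2276/497).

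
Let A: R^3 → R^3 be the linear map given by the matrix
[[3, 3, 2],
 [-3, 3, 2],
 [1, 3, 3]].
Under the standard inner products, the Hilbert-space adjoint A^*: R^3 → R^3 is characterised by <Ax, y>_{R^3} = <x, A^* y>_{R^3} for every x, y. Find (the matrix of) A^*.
A^* = A^T =
[[3, -3, 1],
 [3, 3, 3],
 [2, 2, 3]]

For real matrices with standard dot products, the defining identity <Ax, y> = <x, A^* y> gives (Ax)^T y = x^T (A^*) y, i.e. x^T A^T y = x^T (A^*) y. Since this holds for all x, y, we must have A^* = A^T. Therefore
A^* =
[[3, -3, 1],
 [3, 3, 3],
 [2, 2, 3]].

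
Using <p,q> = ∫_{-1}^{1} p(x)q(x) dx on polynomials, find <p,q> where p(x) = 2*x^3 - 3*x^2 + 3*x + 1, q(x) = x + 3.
<p,q> = 14/5

Expand the product: p(x)·q(x) = 2*x^4 + 3*x^3 - 6*x^2 + 10*x + 3.
∫_{-1}^{1} of each monomial x^k gives [2/(k+1) if k even, 0 if k odd]. Integrating term-by-term (or equivalently evaluating the antiderivative F(x) = 2*x^5/5 + 3*x^4/4 - 2*x^3 + 5*x^2 + 3*x at the endpoints):
  F(1) − F(−1) = 143/20 − (87/20) = 14/5.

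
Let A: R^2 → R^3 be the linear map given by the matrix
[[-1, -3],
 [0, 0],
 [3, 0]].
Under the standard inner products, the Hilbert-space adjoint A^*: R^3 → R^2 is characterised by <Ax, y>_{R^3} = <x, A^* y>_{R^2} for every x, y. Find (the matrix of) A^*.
A^* = A^T =
[[-1, 0, 3],
 [-3, 0, 0]]

For real matrices with standard dot products, the defining identity <Ax, y> = <x, A^* y> gives (Ax)^T y = x^T (A^*) y, i.e. x^T A^T y = x^T (A^*) y. Since this holds for all x, y, we must have A^* = A^T. Therefore
A^* =
[[-1, 0, 3],
 [-3, 0, 0]].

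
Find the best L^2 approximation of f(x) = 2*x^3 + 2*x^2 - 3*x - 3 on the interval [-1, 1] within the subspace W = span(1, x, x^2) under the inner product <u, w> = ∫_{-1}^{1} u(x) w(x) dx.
g(x) = 2*x^2 - 9*x/5 - 3

The best approximation g ∈ W is the orthogonal projection of f onto W. Writing g = a_0 + a_1 x + a_2 x^2, the coefficients solve the normal equations G · a = b where
  G_{ij} = <φ_i, φ_j> and b_i = <f, φ_i>, with φ_0 = 1, φ_1 = x, φ_2 = x^2.
G =
  [2, 0, 2/3]
  [0, 2/3, 0]
  [2/3, 0, 2/5],
b = (-14/3, -6/5, -6/5).
Solving gives a_0 = -3, a_1 = -9/5, a_2 = 2, so
  g(x) = 2*x^2 - 9*x/5 - 3.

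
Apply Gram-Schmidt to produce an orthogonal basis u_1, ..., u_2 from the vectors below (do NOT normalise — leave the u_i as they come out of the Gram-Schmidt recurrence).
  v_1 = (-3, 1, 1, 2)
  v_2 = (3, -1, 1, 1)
Orthogonal basis:
  u_1 = (-3, 1, 1, 2)
  u_2 = (8/5, -8/15, 22/15, 29/15)

Apply the Gram-Schmidt recurrence
  u_1 = v_1
  u_i = v_i − Σ_{j<i} ((v_i · u_j) / (u_j · u_j)) · u_j.

Step by step this gives:
  u_1 = (-3, 1, 1, 2)
  u_2 = (8/5, -8/15, 22/15, 29/15)

Orthogonality check:
  u_2 · u_1 = 0 (should be 0)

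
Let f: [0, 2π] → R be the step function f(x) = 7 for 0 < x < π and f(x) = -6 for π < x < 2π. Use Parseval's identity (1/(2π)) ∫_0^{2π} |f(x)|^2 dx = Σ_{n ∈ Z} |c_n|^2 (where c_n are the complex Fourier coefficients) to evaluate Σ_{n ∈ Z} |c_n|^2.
Σ |c_n|^2 = 85/2

Parseval equates the L^2 energy of f (normalised by 1/(2π)) with the ℓ^2 sum of its Fourier coefficients: (1/(2π)) ∫_0^{2π} |f|^2 = Σ |c_n|^2.
Compute the left side: (1/(2π)) [∫_0^π 7^2 dx + ∫_π^{2π} (-6)^2 dx] = (1/(2π)) · (49π + 36π) = (49 + 36)/2 = 85/2.
So Σ_{n ∈ Z} |c_n|^2 = 85/2.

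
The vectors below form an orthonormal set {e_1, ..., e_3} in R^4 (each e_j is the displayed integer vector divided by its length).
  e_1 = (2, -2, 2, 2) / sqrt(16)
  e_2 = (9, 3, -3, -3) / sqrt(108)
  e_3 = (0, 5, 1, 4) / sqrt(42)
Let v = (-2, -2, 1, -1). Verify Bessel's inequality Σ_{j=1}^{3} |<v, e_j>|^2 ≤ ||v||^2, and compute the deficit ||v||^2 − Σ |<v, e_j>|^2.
Σ |<v, e_j>|^2 = 131/14; ||v||^2 = 10; deficit = 9/14

Write each e_j = u_j / sqrt(<u_j, u_j>) where u_j is the displayed integer vector. Then <v, e_j> = <v, u_j> / sqrt(<u_j, u_j>), so |<v, e_j>|^2 = <v, u_j>^2 / <u_j, u_j>.
Coefficients: <v, e_1> = 0/sqrt(16), <v, e_2> = -24/sqrt(108), <v, e_3> = -13/sqrt(42).
Square and sum: Σ |<v, e_j>|^2 = 131/14.
Compute ||v||^2 = v·v = 10.
Deficit = 10 − 131/14 = 9/14 ≥ 0, confirming Bessel's inequality. (The deficit equals ||v − Σ <v,e_j> e_j||^2, the squared distance from v to span{e_j}.)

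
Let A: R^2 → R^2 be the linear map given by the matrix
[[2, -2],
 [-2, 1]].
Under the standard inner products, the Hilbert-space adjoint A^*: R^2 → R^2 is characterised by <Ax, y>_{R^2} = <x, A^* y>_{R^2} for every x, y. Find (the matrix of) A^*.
A^* = A^T =
[[2, -2],
 [-2, 1]]

For real matrices with standard dot products, the defining identity <Ax, y> = <x, A^* y> gives (Ax)^T y = x^T (A^*) y, i.e. x^T A^T y = x^T (A^*) y. Since this holds for all x, y, we must have A^* = A^T. Therefore
A^* =
[[2, -2],
 [-2, 1]].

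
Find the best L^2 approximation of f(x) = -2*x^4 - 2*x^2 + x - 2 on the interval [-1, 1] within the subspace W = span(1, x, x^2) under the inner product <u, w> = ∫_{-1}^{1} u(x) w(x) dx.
g(x) = -26*x^2/7 + x - 64/35

The best approximation g ∈ W is the orthogonal projection of f onto W. Writing g = a_0 + a_1 x + a_2 x^2, the coefficients solve the normal equations G · a = b where
  G_{ij} = <φ_i, φ_j> and b_i = <f, φ_i>, with φ_0 = 1, φ_1 = x, φ_2 = x^2.
G =
  [2, 0, 2/3]
  [0, 2/3, 0]
  [2/3, 0, 2/5],
b = (-92/15, 2/3, -284/105).
Solving gives a_0 = -64/35, a_1 = 1, a_2 = -26/7, so
  g(x) = -26*x^2/7 + x - 64/35.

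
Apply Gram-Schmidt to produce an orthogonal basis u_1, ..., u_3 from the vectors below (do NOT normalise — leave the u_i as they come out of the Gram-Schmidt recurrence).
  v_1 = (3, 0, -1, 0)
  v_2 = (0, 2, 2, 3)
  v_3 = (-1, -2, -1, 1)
Orthogonal basis:
  u_1 = (3, 0, -1, 0)
  u_2 = (3/5, 2, 9/5, 3)
  u_3 = (-23/83, -132/83, -69/83, 134/83)

Apply the Gram-Schmidt recurrence
  u_1 = v_1
  u_i = v_i − Σ_{j<i} ((v_i · u_j) / (u_j · u_j)) · u_j.

Step by step this gives:
  u_1 = (3, 0, -1, 0)
  u_2 = (3/5, 2, 9/5, 3)
  u_3 = (-23/83, -132/83, -69/83, 134/83)

Orthogonality check:
  u_2 · u_1 = 0 (should be 0)
  u_3 · u_1 = 0 (should be 0)
  u_3 · u_2 = 0 (should be 0)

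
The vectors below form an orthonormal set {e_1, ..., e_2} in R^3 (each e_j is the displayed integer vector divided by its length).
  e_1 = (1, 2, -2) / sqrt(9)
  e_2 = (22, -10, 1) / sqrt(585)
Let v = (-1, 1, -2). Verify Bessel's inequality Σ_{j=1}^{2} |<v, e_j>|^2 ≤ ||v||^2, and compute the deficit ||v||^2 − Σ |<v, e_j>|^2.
Σ |<v, e_j>|^2 = 309/65; ||v||^2 = 6; deficit = 81/65

Write each e_j = u_j / sqrt(<u_j, u_j>) where u_j is the displayed integer vector. Then <v, e_j> = <v, u_j> / sqrt(<u_j, u_j>), so |<v, e_j>|^2 = <v, u_j>^2 / <u_j, u_j>.
Coefficients: <v, e_1> = 5/sqrt(9), <v, e_2> = -34/sqrt(585).
Square and sum: Σ |<v, e_j>|^2 = 309/65.
Compute ||v||^2 = v·v = 6.
Deficit = 6 − 309/65 = 81/65 ≥ 0, confirming Bessel's inequality. (The deficit equals ||v − Σ <v,e_j> e_j||^2, the squared distance from v to span{e_j}.)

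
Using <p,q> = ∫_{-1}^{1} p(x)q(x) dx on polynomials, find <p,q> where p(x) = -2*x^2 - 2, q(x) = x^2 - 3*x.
<p,q> = -32/15

Expand the product: p(x)·q(x) = -2*x^4 + 6*x^3 - 2*x^2 + 6*x.
∫_{-1}^{1} of each monomial x^k gives [2/(k+1) if k even, 0 if k odd]. Integrating term-by-term (or equivalently evaluating the antiderivative F(x) = -2*x^5/5 + 3*x^4/2 - 2*x^3/3 + 3*x^2 at the endpoints):
  F(1) − F(−1) = 103/30 − (167/30) = -32/15.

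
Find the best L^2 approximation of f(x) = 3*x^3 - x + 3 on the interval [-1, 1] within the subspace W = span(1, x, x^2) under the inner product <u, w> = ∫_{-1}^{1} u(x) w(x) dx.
g(x) = 4*x/5 + 3

The best approximation g ∈ W is the orthogonal projection of f onto W. Writing g = a_0 + a_1 x + a_2 x^2, the coefficients solve the normal equations G · a = b where
  G_{ij} = <φ_i, φ_j> and b_i = <f, φ_i>, with φ_0 = 1, φ_1 = x, φ_2 = x^2.
G =
  [2, 0, 2/3]
  [0, 2/3, 0]
  [2/3, 0, 2/5],
b = (6, 8/15, 2).
Solving gives a_0 = 3, a_1 = 4/5, a_2 = 0, so
  g(x) = 4*x/5 + 3.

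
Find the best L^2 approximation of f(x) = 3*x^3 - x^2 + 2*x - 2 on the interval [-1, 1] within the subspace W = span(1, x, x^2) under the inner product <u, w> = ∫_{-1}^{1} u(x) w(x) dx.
g(x) = -x^2 + 19*x/5 - 2

The best approximation g ∈ W is the orthogonal projection of f onto W. Writing g = a_0 + a_1 x + a_2 x^2, the coefficients solve the normal equations G · a = b where
  G_{ij} = <φ_i, φ_j> and b_i = <f, φ_i>, with φ_0 = 1, φ_1 = x, φ_2 = x^2.
G =
  [2, 0, 2/3]
  [0, 2/3, 0]
  [2/3, 0, 2/5],
b = (-14/3, 38/15, -26/15).
Solving gives a_0 = -2, a_1 = 19/5, a_2 = -1, so
  g(x) = -x^2 + 19*x/5 - 2.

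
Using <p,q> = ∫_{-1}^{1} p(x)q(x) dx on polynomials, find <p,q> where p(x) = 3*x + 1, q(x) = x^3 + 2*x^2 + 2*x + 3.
<p,q> = 188/15

Expand the product: p(x)·q(x) = 3*x^4 + 7*x^3 + 8*x^2 + 11*x + 3.
∫_{-1}^{1} of each monomial x^k gives [2/(k+1) if k even, 0 if k odd]. Integrating term-by-term (or equivalently evaluating the antiderivative F(x) = 3*x^5/5 + 7*x^4/4 + 8*x^3/3 + 11*x^2/2 + 3*x at the endpoints):
  F(1) − F(−1) = 811/60 − (59/60) = 188/15.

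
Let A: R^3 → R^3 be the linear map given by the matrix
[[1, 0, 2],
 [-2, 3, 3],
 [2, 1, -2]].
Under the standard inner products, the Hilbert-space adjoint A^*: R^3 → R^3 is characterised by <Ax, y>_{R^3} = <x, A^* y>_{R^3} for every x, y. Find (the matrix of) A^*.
A^* = A^T =
[[1, -2, 2],
 [0, 3, 1],
 [2, 3, -2]]

For real matrices with standard dot products, the defining identity <Ax, y> = <x, A^* y> gives (Ax)^T y = x^T (A^*) y, i.e. x^T A^T y = x^T (A^*) y. Since this holds for all x, y, we must have A^* = A^T. Therefore
A^* =
[[1, -2, 2],
 [0, 3, 1],
 [2, 3, -2]].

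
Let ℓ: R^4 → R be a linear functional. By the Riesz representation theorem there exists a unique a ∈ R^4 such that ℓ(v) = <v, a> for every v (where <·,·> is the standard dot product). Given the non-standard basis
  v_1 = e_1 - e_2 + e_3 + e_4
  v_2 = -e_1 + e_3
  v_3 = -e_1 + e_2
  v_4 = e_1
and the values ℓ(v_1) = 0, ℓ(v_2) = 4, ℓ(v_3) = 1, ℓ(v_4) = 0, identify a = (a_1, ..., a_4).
a = (0, 1, 4, -3)

Write a = (a_1, ..., a_4) in the standard basis. For each basis vector v_i, ℓ(v_i) = <v_i, a> is a linear equation in the a_j's. Collect the n equations into a matrix system V a = ℓ, where row i of V is v_i (expressed in the standard basis). Since V is invertible (lower-triangular with 1s on the diagonal, up to permutation), solve by back-substitution:
  V =
[[1, -1, 1, 1],
 [-1, 0, 1, 0],
 [-1, 1, 0, 0],
 [1, 0, 0, 0]]
  V a = (0, 4, 1, 0)
Solving gives a = (0, 1, 4, -3).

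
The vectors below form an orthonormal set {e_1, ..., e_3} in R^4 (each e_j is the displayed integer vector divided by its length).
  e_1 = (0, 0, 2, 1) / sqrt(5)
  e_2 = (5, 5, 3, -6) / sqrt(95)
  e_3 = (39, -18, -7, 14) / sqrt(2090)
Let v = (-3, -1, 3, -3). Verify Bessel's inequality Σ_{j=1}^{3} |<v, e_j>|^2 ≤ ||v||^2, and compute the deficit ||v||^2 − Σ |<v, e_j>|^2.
Σ |<v, e_j>|^2 = 818/55; ||v||^2 = 28; deficit = 722/55

Write each e_j = u_j / sqrt(<u_j, u_j>) where u_j is the displayed integer vector. Then <v, e_j> = <v, u_j> / sqrt(<u_j, u_j>), so |<v, e_j>|^2 = <v, u_j>^2 / <u_j, u_j>.
Coefficients: <v, e_1> = 3/sqrt(5), <v, e_2> = 7/sqrt(95), <v, e_3> = -162/sqrt(2090).
Square and sum: Σ |<v, e_j>|^2 = 818/55.
Compute ||v||^2 = v·v = 28.
Deficit = 28 − 818/55 = 722/55 ≥ 0, confirming Bessel's inequality. (The deficit equals ||v − Σ <v,e_j> e_j||^2, the squared distance from v to span{e_j}.)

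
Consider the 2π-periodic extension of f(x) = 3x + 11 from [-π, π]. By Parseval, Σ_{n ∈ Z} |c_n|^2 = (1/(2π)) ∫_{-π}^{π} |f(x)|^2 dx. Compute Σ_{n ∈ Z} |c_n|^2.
Σ |c_n|^2 = 3π^2 + 121

Expand and integrate term by term over [-π, π]:
  ∫ (3x)^2 dx = 9·(2π^3/3); ∫ 2·3·(11)·x dx = 0 (odd integrand); ∫ 11^2 dx = 121·2π.
So (1/(2π)) ∫_{-π}^{π} (3x + 11)^2 dx = 9π^2/3 + 121 = 3π^2 + 121.
Parseval ⇒ Σ |c_n|^2 = 3π^2 + 121.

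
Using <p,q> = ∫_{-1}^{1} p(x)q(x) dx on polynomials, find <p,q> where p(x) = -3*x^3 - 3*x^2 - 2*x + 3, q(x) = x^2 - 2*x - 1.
<p,q> = 28/15

Expand the product: p(x)·q(x) = -3*x^5 + 3*x^4 + 7*x^3 + 10*x^2 - 4*x - 3.
∫_{-1}^{1} of each monomial x^k gives [2/(k+1) if k even, 0 if k odd]. Integrating term-by-term (or equivalently evaluating the antiderivative F(x) = -x^6/2 + 3*x^5/5 + 7*x^4/4 + 10*x^3/3 - 2*x^2 - 3*x at the endpoints):
  F(1) − F(−1) = 11/60 − (-101/60) = 28/15.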